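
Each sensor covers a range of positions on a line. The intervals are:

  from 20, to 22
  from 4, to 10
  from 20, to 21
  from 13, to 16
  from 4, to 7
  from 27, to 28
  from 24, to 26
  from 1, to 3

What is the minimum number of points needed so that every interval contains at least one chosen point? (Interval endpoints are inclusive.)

Process intervals by earliest right end; each time one isn't hit yet, stab at its right endpoint.
By right end: [1,3]  [4,7]  [4,10]  [13,16]  [20,21]  [20,22]  [24,26]  [27,28]
[1,3] uncovered → point at 3; [4,7] uncovered → point at 7; [13,16] uncovered → point at 16; [20,21] uncovered → point at 21; [24,26] uncovered → point at 26; [27,28] uncovered → point at 28.
Points: 3, 7, 16, 21, 26, 28 (6 total).

6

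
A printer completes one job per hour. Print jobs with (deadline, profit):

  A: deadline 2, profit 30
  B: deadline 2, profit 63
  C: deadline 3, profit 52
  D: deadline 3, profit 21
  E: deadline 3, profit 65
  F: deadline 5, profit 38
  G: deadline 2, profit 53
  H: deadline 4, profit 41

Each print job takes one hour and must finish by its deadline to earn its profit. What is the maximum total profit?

Profit order: E=65 B=63 G=53 C=52 H=41 F=38 A=30 D=21
Assign: E→slot 3, B→slot 2, G→slot 1, C skipped, H→slot 4, F→slot 5, A skipped, D skipped.
Slots: [1:G] [2:B] [3:E] [4:H] [5:F]
Profit = 53 + 63 + 65 + 41 + 38 = 260

260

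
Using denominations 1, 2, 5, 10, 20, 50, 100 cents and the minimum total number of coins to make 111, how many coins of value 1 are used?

1

Use the largest denomination that fits, subtract, and repeat.
111 = 1×100 + 1×10 + 1×1
Count of 1: 1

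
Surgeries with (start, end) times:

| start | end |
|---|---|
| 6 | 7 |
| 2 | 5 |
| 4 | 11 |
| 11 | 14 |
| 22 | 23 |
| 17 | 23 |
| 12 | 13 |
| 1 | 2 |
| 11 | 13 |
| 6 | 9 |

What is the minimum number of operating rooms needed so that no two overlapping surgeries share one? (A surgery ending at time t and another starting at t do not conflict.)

starts: [1, 2, 4, 6, 6, 11, 11, 12, 17, 22]
ends:   [2, 5, 7, 9, 11, 13, 13, 14, 23, 23]
s1→1 e2→0 s2→1 s4→2 e5→1 s6→2 s6→3  — peak 3.

3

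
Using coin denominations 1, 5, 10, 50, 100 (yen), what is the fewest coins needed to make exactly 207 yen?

5

Use the largest denomination that fits, subtract, and repeat.
207 − 2×100→7 − 1×5→2 − 2×1→0
Total coins = 2 + 1 + 2 = 5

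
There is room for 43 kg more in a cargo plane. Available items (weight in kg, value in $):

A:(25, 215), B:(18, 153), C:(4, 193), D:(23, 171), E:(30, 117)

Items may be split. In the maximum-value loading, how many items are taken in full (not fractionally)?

Greedy by value/weight ratio, highest first.
Order: C (193/4=48.25) > A (215/25=8.60) > B (153/18=8.50) > D (171/23=7.43) > E (117/30=3.90)
Fill: take C (4 @ 193) → take A (25 @ 215) → take 14/18 of B → 119.00; 43/43 used.
2 item(s) taken whole; one partial (take 14/18 of B).

2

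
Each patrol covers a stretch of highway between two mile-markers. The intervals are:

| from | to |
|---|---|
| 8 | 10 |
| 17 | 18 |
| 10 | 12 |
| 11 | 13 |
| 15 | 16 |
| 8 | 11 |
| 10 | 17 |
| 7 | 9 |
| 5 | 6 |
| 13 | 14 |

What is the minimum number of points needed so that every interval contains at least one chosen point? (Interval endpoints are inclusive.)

6

Process intervals by earliest right end; each time one isn't hit yet, stab at its right endpoint.
Sorted: [5,6] [7,9] [8,10] [8,11] [10,12] [11,13] [13,14] [15,16] [10,17] [17,18]
{[5,6]} hit by 6; {[7,9],[8,10],[8,11]} hit by 9; {[10,12],[11,13]} hit by 12; {[13,14]} hit by 14; {[15,16],[10,17]} hit by 16; {[17,18]} hit by 18.
Points: 6, 9, 12, 14, 16, 18 (6 total).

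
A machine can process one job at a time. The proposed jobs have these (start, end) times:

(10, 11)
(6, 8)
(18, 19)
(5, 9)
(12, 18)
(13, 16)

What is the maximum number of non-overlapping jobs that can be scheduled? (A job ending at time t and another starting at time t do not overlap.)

Order by finish time; keep every interval that doesn't clash with the previous kept one.
Sorted by end: (6,8)  (5,9)  (10,11)  (13,16)  (12,18)  (18,19)
take (6,8); skip (5,9); take (10,11); take (13,16); skip (12,18); take (18,19).
Selected 4 jobs.

4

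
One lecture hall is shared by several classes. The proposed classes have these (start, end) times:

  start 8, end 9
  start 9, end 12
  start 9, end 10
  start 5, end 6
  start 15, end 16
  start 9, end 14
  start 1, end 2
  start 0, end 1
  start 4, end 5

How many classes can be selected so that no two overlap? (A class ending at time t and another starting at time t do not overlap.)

Sorted by end: (0,1)  (1,2)  (4,5)  (5,6)  (8,9)  (9,10)  (9,12)  (9,14)  (15,16)
take (0,1); take (1,2); take (4,5); take (5,6); take (8,9); take (9,10); skip (9,14); take (15,16).
Selected 7 classes.

7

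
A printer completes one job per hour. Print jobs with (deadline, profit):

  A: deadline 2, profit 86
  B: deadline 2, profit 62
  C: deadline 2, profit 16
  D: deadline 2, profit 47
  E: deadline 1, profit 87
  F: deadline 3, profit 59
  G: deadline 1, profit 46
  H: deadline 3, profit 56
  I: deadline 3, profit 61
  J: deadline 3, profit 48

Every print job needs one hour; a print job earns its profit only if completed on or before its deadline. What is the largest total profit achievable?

234

Take jobs in profit order; each goes to the latest open slot no later than its deadline.
By profit: E(d1,87), A(d2,86), B(d2,62), I(d3,61), F(d3,59), H(d3,56), J(d3,48), D(d2,47), G(d1,46), C(d2,16)
E→slot 1; A→slot 2; B skipped; I→slot 3; F skipped; H skipped; J skipped; D skipped; G skipped; C skipped.
Profit = 87 + 86 + 61 = 234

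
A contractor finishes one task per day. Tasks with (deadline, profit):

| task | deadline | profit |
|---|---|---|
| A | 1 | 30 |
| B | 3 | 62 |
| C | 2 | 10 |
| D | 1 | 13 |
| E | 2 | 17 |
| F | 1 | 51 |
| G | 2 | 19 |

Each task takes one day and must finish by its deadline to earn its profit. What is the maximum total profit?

By profit: B(d3,62), F(d1,51), A(d1,30), G(d2,19), E(d2,17), D(d1,13), C(d2,10)
B→slot 3; F→slot 1; A skipped; G→slot 2; E skipped; D skipped; C skipped.
Profit = 51 + 19 + 62 = 132

132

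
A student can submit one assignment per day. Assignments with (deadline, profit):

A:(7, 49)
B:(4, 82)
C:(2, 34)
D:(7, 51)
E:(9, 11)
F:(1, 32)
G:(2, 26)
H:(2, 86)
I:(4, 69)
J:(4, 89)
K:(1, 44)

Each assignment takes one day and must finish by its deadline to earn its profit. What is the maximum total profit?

By profit: J(d4,89), H(d2,86), B(d4,82), I(d4,69), D(d7,51), A(d7,49), K(d1,44), C(d2,34), F(d1,32), G(d2,26), E(d9,11)
J→slot 4; H→slot 2; B→slot 3; I→slot 1; D→slot 7; A→slot 6; K skipped; C skipped; F skipped; G skipped; E→slot 9.
Profit = 69 + 86 + 82 + 89 + 49 + 51 + 11 = 437

437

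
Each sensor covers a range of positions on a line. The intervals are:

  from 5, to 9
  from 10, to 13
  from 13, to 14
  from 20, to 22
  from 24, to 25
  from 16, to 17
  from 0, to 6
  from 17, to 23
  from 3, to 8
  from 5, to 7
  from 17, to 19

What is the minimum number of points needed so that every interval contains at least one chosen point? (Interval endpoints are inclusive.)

5

Sort by right endpoint; whenever an interval is uncovered, place a point at its right end.
Sorted: [0,6] [5,7] [3,8] [5,9] [10,13] [13,14] [16,17] [17,19] [20,22] [17,23] [24,25]
{[0,6],[5,7],[3,8],[5,9]} hit by 6; {[10,13],[13,14]} hit by 13; {[16,17],[17,19]} hit by 17; {[20,22],[17,23]} hit by 22; {[24,25]} hit by 25.
Points: 6, 13, 17, 22, 25 (5 total).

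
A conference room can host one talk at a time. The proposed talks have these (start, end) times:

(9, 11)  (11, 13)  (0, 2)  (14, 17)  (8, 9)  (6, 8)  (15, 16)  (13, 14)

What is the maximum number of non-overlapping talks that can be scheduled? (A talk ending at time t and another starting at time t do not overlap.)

7

Sort by end time and greedily take each interval whose start is ≥ the last chosen end.
Sorted by end: (0,2)  (6,8)  (8,9)  (9,11)  (11,13)  (13,14)  (15,16)  (14,17)
take (0,2); take (6,8); take (8,9); take (9,11); take (11,13); take (13,14); take (15,16).
Selected 7 talks.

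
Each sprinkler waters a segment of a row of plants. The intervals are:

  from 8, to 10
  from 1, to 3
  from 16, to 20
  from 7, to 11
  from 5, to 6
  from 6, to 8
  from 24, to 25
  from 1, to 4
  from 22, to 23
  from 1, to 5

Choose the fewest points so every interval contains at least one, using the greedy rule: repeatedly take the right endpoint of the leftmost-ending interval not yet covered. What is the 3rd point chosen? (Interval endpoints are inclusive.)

10

Sorted: [1,3] [1,4] [1,5] [5,6] [6,8] [8,10] [7,11] [16,20] [22,23] [24,25]
{[1,3],[1,4],[1,5]} hit by 3; {[5,6],[6,8]} hit by 6; {[8,10],[7,11]} hit by 10; {[16,20]} hit by 20; {[22,23]} hit by 23; {[24,25]} hit by 25.
Points: 3, 6, 10, 20, 23, 25 (6 total).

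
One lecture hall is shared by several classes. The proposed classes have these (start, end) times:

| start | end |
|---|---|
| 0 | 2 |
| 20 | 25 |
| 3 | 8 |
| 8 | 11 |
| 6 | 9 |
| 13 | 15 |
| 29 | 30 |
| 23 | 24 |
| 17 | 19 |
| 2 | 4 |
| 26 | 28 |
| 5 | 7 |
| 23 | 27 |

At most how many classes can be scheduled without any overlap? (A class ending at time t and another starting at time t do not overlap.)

9

Order by finish time; keep every interval that doesn't clash with the previous kept one.
Sorted by end: (0,2)  (2,4)  (5,7)  (3,8)  (6,9)  (8,11)  (13,15)  (17,19)  (23,24)  (20,25)  (23,27)  (26,28)  (29,30)
take (0,2); take (2,4); take (5,7); skip (3,8); take (8,11); take (13,15); take (17,19); take (23,24); take (26,28); take (29,30).
Selected 9 classes.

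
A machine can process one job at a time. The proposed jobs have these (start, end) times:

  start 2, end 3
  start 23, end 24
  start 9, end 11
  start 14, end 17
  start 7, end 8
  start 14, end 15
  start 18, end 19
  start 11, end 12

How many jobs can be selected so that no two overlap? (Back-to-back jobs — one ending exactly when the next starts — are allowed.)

Order by finish time; keep every interval that doesn't clash with the previous kept one.
By end time: (2,3), (7,8), (9,11), (11,12), (14,15), (14,17), (18,19), (23,24).
Pick (2,3); next start ≥ 3 → (7,8); next start ≥ 8 → (9,11); next start ≥ 11 → (11,12); next start ≥ 12 → (14,15); next start ≥ 15 → (18,19); next start ≥ 19 → (23,24).
Selected 7 jobs.

7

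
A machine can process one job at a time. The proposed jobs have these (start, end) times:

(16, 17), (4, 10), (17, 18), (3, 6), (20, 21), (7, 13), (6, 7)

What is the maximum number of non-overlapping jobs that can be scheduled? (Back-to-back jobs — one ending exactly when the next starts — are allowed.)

Order by finish time; keep every interval that doesn't clash with the previous kept one.
By end time: (3,6), (6,7), (4,10), (7,13), (16,17), (17,18), (20,21).
Pick (3,6); next start ≥ 6 → (6,7); next start ≥ 7 → (7,13); next start ≥ 13 → (16,17); next start ≥ 17 → (17,18); next start ≥ 18 → (20,21).
Selected 6 jobs.

6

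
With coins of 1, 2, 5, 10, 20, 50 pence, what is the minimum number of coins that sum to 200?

200 − 4×50→0
Total coins = 4 = 4

4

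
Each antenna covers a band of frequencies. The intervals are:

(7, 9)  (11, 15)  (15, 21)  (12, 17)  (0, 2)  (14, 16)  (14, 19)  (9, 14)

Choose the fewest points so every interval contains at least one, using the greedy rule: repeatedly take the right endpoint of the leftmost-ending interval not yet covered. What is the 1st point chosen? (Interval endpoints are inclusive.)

2

Sort by right endpoint; whenever an interval is uncovered, place a point at its right end.
By right end: [0,2]  [7,9]  [9,14]  [11,15]  [14,16]  [12,17]  [14,19]  [15,21]
[0,2] uncovered → point at 2; [7,9] uncovered → point at 9; [11,15] uncovered → point at 15.
Points: 2, 9, 15 (3 total).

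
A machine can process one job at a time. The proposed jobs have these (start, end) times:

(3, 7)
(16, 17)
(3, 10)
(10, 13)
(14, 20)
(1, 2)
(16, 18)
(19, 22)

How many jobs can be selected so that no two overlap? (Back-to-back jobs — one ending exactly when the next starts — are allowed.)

Sort by end time and greedily take each interval whose start is ≥ the last chosen end.
Sorted by end: (1,2)  (3,7)  (3,10)  (10,13)  (16,17)  (16,18)  (14,20)  (19,22)
take (1,2); take (3,7); take (10,13); take (16,17); take (19,22).
Selected 5 jobs.

5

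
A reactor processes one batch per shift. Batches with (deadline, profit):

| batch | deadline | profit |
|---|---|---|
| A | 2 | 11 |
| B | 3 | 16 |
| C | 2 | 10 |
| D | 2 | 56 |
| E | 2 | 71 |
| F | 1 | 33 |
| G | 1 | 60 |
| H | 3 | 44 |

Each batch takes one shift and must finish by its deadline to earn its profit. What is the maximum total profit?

175

By profit: E(d2,71), G(d1,60), D(d2,56), H(d3,44), F(d1,33), B(d3,16), A(d2,11), C(d2,10)
E→slot 2; G→slot 1; D skipped; H→slot 3; F skipped; B skipped; A skipped; C skipped.
Profit = 60 + 71 + 44 = 175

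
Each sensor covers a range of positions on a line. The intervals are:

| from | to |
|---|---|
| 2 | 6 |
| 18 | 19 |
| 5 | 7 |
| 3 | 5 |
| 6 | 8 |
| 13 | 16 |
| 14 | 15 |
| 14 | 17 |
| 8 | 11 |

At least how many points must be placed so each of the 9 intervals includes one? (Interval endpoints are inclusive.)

4

Sort by right endpoint; whenever an interval is uncovered, place a point at its right end.
Sorted: [3,5] [2,6] [5,7] [6,8] [8,11] [14,15] [13,16] [14,17] [18,19]
{[3,5],[2,6],[5,7]} hit by 5; {[6,8],[8,11]} hit by 8; {[14,15],[13,16],[14,17]} hit by 15; {[18,19]} hit by 19.
Points: 5, 8, 15, 19 (4 total).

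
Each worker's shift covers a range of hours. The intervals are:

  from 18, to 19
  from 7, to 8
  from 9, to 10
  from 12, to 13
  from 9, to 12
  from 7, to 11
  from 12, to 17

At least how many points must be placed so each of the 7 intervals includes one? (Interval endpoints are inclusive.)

4

Process intervals by earliest right end; each time one isn't hit yet, stab at its right endpoint.
By right end: [7,8]  [9,10]  [7,11]  [9,12]  [12,13]  [12,17]  [18,19]
[7,8] uncovered → point at 8; [9,10] uncovered → point at 10; [12,13] uncovered → point at 13; [18,19] uncovered → point at 19.
Points: 8, 10, 13, 19 (4 total).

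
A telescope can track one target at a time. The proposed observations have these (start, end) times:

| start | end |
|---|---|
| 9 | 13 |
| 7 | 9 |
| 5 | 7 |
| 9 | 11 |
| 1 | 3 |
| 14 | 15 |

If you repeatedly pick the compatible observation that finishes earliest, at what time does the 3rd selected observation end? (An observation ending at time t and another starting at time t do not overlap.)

Greedy by earliest finish: after sorting by end time, pick each interval compatible with the last pick.
Sorted by end: (1,3)  (5,7)  (7,9)  (9,11)  (9,13)  (14,15)
take (1,3); take (5,7); take (7,9); take (9,11); take (14,15).
Selected: (1,3) (5,7) (7,9) (9,11) (14,15)

9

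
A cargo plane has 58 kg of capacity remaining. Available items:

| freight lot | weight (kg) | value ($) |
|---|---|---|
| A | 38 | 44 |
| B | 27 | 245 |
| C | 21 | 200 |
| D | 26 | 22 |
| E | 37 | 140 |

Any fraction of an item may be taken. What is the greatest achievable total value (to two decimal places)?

Sort by value per unit weight and fill in that order.
Order: C (200/21=9.52) > B (245/27=9.07) > E (140/37=3.78) > A (44/38=1.16) > D (22/26=0.85)
Fill: take C (21 @ 200) → take B (27 @ 245) → take 10/37 of E → 37.84; 58/58 used.
Total value = 482.84

482.84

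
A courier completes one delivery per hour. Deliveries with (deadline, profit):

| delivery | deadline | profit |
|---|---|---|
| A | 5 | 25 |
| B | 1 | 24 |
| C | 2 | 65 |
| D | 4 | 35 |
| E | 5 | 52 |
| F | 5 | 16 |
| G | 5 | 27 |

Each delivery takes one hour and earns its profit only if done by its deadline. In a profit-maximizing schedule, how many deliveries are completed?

By profit: C(d2,65), E(d5,52), D(d4,35), G(d5,27), A(d5,25), B(d1,24), F(d5,16)
C→slot 2; E→slot 5; D→slot 4; G→slot 3; A→slot 1; B skipped; F skipped.
5 of 7 scheduled.

5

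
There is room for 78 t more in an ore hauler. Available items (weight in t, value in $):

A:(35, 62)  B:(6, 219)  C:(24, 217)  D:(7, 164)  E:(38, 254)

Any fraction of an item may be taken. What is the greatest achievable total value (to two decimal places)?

Greedy by value/weight ratio, highest first.
Ratios (sorted): B 36.50, D 23.43, C 9.04, E 6.68, A 1.77
take B (6 @ 219); take D (7 @ 164); take C (24 @ 217); take E (38 @ 254); take 3/35 of A → 5.31. Capacity used 78/78.
Total value = 859.31

859.31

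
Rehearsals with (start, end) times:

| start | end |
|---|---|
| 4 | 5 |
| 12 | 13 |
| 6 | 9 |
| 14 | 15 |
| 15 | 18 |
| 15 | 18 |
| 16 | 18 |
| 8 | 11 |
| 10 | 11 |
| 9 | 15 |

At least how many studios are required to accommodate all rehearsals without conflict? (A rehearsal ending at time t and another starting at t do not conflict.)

3

Count concurrent intervals with a sweep; the peak is the room count.
starts: [4, 6, 8, 9, 10, 12, 14, 15, 15, 16]
ends:   [5, 9, 11, 11, 13, 15, 15, 18, 18, 18]
s4→1 e5→0 s6→1 s8→2 e9→1 s9→2 s10→3  — peak 3.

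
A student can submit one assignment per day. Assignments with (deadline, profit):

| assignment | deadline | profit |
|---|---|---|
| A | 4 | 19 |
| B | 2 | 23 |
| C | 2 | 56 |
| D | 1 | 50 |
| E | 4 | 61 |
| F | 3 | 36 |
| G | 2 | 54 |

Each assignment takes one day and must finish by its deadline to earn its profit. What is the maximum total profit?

By profit: E(d4,61), C(d2,56), G(d2,54), D(d1,50), F(d3,36), B(d2,23), A(d4,19)
E→slot 4; C→slot 2; G→slot 1; D skipped; F→slot 3; B skipped; A skipped.
Profit = 54 + 56 + 36 + 61 = 207

207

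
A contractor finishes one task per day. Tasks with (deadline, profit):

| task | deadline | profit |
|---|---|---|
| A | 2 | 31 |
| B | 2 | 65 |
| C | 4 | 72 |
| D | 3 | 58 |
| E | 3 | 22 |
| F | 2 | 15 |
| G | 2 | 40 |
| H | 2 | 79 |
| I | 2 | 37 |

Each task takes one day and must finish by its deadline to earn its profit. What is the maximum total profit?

274

Take jobs in profit order; each goes to the latest open slot no later than its deadline.
By profit: H(d2,79), C(d4,72), B(d2,65), D(d3,58), G(d2,40), I(d2,37), A(d2,31), E(d3,22), F(d2,15)
H→slot 2; C→slot 4; B→slot 1; D→slot 3; G skipped; I skipped; A skipped; E skipped; F skipped.
Profit = 65 + 79 + 58 + 72 = 274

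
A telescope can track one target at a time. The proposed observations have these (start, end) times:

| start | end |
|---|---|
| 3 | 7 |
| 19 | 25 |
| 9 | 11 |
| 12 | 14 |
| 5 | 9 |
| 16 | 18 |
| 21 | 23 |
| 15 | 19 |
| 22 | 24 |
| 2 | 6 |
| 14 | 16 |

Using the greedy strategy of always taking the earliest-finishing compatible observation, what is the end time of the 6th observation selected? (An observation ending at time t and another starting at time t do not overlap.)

23

Sort by end time and greedily take each interval whose start is ≥ the last chosen end.
Sorted by end: (2,6)  (3,7)  (5,9)  (9,11)  (12,14)  (14,16)  (16,18)  (15,19)  (21,23)  (22,24)  (19,25)
take (2,6); take (9,11); take (12,14); take (14,16); take (16,18); take (21,23).
Selected: (2,6) (9,11) (12,14) (14,16) (16,18) (21,23)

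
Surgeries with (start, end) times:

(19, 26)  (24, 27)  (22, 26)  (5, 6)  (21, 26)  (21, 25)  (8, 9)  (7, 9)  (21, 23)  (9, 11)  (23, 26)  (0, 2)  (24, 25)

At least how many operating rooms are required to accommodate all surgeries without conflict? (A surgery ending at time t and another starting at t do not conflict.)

7

The answer is the maximum number of intervals overlapping at any instant.
starts: [0, 5, 7, 8, 9, 19, 21, 21, 21, 22, 23, 24, 24]
ends:   [2, 6, 9, 9, 11, 23, 25, 25, 26, 26, 26, 26, 27]
s0→1 e2→0 s5→1 e6→0 s7→1 s8→2 e9→1 e9→0 s9→1 e11→0 s19→1 s21→2 s21→3 s21→4 s22→5 e23→4 s23→5 s24→6 s24→7  — peak 7.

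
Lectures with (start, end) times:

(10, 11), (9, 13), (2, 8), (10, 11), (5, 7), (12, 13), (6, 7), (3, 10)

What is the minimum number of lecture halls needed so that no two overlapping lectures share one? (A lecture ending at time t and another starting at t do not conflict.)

starts: [2, 3, 5, 6, 9, 10, 10, 12]
ends:   [7, 7, 8, 10, 11, 11, 13, 13]
s2→1 s3→2 s5→3 s6→4  — peak 4.

4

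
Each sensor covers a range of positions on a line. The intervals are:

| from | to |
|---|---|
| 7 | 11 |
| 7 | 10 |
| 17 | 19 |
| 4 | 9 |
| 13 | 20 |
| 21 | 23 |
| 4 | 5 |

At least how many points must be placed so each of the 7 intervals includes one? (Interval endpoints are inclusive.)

Sorted: [4,5] [4,9] [7,10] [7,11] [17,19] [13,20] [21,23]
{[4,5],[4,9]} hit by 5; {[7,10],[7,11]} hit by 10; {[17,19],[13,20]} hit by 19; {[21,23]} hit by 23.
Points: 5, 10, 19, 23 (4 total).

4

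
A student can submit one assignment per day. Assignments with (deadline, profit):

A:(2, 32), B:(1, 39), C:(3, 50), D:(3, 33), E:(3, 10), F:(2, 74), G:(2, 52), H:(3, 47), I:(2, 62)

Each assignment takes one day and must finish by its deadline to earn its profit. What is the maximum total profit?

Profit order: F=74 I=62 G=52 C=50 H=47 B=39 D=33 A=32 E=10
Assign: F→slot 2, I→slot 1, G skipped, C→slot 3, H skipped, B skipped, D skipped, A skipped, E skipped.
Slots: [1:I] [2:F] [3:C]
Profit = 62 + 74 + 50 = 186

186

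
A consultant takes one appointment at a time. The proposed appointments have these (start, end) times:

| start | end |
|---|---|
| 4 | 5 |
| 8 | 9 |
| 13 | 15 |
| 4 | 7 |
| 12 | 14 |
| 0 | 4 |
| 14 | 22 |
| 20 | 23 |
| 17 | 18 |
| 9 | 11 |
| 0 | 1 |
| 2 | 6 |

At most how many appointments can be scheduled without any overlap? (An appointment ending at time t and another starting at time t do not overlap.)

Sort by end time and greedily take each interval whose start is ≥ the last chosen end.
By end time: (0,1), (0,4), (4,5), (2,6), (4,7), (8,9), (9,11), (12,14), (13,15), (17,18), (14,22), (20,23).
Pick (0,1); next start ≥ 1 → (4,5); next start ≥ 5 → (8,9); next start ≥ 9 → (9,11); next start ≥ 11 → (12,14); next start ≥ 14 → (17,18); next start ≥ 18 → (20,23).
Selected 7 appointments.

7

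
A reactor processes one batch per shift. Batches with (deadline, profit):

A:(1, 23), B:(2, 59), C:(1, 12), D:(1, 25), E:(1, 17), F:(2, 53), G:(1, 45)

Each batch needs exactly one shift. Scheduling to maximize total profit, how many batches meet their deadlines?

Take jobs in profit order; each goes to the latest open slot no later than its deadline.
By profit: B(d2,59), F(d2,53), G(d1,45), D(d1,25), A(d1,23), E(d1,17), C(d1,12)
B→slot 2; F→slot 1; G skipped; D skipped; A skipped; E skipped; C skipped.
2 of 7 scheduled.

2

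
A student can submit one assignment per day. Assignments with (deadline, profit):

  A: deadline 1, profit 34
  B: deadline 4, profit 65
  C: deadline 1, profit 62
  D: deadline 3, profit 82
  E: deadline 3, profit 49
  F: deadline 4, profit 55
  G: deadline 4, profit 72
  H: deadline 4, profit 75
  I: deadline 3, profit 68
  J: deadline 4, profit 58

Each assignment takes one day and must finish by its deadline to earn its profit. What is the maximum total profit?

Take jobs in profit order; each goes to the latest open slot no later than its deadline.
Profit order: D=82 H=75 G=72 I=68 B=65 C=62 J=58 F=55 E=49 A=34
Assign: D→slot 3, H→slot 4, G→slot 2, I→slot 1, B skipped, C skipped, J skipped, F skipped, E skipped, A skipped.
Slots: [1:I] [2:G] [3:D] [4:H]
Profit = 68 + 72 + 82 + 75 = 297

297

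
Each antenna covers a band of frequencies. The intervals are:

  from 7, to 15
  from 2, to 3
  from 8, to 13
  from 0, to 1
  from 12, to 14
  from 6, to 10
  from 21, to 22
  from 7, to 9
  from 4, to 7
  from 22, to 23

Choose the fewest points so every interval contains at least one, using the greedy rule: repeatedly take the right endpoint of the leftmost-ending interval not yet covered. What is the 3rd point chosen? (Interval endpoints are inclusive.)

7

Sort by right endpoint; whenever an interval is uncovered, place a point at its right end.
By right end: [0,1]  [2,3]  [4,7]  [7,9]  [6,10]  [8,13]  [12,14]  [7,15]  [21,22]  [22,23]
[0,1] uncovered → point at 1; [2,3] uncovered → point at 3; [4,7] uncovered → point at 7; [8,13] uncovered → point at 13; [21,22] uncovered → point at 22.
Points: 1, 3, 7, 13, 22 (5 total).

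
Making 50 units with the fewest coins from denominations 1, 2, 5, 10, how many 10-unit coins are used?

5

Greedy: take as many of the largest coin as possible, then repeat with the remainder.
50 − 5×10→0
Count of 10: 5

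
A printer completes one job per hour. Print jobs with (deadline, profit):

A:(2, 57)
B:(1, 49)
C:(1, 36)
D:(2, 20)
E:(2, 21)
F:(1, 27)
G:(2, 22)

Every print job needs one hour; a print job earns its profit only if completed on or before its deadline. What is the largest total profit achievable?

106

Take jobs in profit order; each goes to the latest open slot no later than its deadline.
Profit order: A=57 B=49 C=36 F=27 G=22 E=21 D=20
Assign: A→slot 2, B→slot 1, C skipped, F skipped, G skipped, E skipped, D skipped.
Slots: [1:B] [2:A]
Profit = 49 + 57 = 106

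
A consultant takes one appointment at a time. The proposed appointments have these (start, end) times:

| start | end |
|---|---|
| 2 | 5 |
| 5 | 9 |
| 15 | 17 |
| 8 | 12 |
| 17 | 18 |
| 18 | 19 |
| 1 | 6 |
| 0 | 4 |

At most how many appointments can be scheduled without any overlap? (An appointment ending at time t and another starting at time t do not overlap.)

Order by finish time; keep every interval that doesn't clash with the previous kept one.
Sorted by end: (0,4)  (2,5)  (1,6)  (5,9)  (8,12)  (15,17)  (17,18)  (18,19)
take (0,4); skip (1,6); take (5,9); take (15,17); take (17,18); take (18,19).
Selected 5 appointments.

5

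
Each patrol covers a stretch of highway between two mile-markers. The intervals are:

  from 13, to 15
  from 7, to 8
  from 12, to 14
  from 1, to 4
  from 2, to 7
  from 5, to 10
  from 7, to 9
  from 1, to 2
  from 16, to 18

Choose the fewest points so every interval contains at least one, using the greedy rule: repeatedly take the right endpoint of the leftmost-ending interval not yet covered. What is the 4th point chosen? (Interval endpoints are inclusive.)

By right end: [1,2]  [1,4]  [2,7]  [7,8]  [7,9]  [5,10]  [12,14]  [13,15]  [16,18]
[1,2] uncovered → point at 2; [7,8] uncovered → point at 8; [12,14] uncovered → point at 14; [16,18] uncovered → point at 18.
Points: 2, 8, 14, 18 (4 total).

18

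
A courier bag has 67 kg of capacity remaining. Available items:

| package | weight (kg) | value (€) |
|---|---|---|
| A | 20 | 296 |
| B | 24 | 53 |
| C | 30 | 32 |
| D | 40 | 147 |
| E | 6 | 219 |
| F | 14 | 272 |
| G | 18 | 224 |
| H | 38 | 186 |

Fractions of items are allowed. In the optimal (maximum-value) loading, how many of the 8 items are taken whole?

Ratios (sorted): E 36.50, F 19.43, A 14.80, G 12.44, H 4.89, D 3.67, B 2.21, C 1.07
take E (6 @ 219); take F (14 @ 272); take A (20 @ 296); take G (18 @ 224); take 9/38 of H → 44.05. Capacity used 67/67.
4 item(s) taken whole; one partial (take 9/38 of H).

4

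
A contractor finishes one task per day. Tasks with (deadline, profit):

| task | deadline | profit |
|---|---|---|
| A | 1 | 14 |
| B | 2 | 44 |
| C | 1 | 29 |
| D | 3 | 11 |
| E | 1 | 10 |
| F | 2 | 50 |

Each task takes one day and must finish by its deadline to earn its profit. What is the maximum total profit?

105

Profit order: F=50 B=44 C=29 A=14 D=11 E=10
Assign: F→slot 2, B→slot 1, C skipped, A skipped, D→slot 3, E skipped.
Slots: [1:B] [2:F] [3:D]
Profit = 44 + 50 + 11 = 105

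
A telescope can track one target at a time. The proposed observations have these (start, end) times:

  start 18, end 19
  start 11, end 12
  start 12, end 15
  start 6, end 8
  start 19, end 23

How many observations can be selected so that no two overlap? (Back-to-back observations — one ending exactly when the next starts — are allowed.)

5

Order by finish time; keep every interval that doesn't clash with the previous kept one.
By end time: (6,8), (11,12), (12,15), (18,19), (19,23).
Pick (6,8); next start ≥ 8 → (11,12); next start ≥ 12 → (12,15); next start ≥ 15 → (18,19); next start ≥ 19 → (19,23).
Selected 5 observations.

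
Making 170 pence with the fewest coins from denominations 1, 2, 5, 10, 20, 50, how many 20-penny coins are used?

1

Greedy: take as many of the largest coin as possible, then repeat with the remainder.
170 = 3×50 + 1×20
Count of 20: 1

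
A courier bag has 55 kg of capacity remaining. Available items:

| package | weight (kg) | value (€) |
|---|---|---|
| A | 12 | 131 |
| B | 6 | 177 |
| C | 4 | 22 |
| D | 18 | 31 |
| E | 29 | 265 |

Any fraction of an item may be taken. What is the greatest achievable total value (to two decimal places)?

601.89

Ratios (sorted): B 29.50, A 10.92, E 9.14, C 5.50, D 1.72
take B (6 @ 177); take A (12 @ 131); take E (29 @ 265); take C (4 @ 22); take 4/18 of D → 6.89. Capacity used 55/55.
Total value = 601.89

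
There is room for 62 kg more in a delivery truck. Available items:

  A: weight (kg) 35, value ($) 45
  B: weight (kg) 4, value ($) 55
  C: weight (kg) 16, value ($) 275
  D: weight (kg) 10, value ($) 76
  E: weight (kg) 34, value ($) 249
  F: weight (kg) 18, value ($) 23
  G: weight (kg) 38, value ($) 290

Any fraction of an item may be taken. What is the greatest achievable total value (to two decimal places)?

650.40

Sort by value per unit weight and fill in that order.
Order: C (275/16=17.19) > B (55/4=13.75) > G (290/38=7.63) > D (76/10=7.60) > E (249/34=7.32) > A (45/35=1.29) > F (23/18=1.28)
Fill: take C (16 @ 275) → take B (4 @ 55) → take G (38 @ 290) → take 4/10 of D → 30.40; 62/62 used.
Total value = 650.40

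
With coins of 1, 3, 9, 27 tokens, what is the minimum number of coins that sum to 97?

7

Use the largest denomination that fits, subtract, and repeat.
97 − 3×27→16 − 1×9→7 − 2×3→1 − 1×1→0
Total coins = 3 + 1 + 2 + 1 = 7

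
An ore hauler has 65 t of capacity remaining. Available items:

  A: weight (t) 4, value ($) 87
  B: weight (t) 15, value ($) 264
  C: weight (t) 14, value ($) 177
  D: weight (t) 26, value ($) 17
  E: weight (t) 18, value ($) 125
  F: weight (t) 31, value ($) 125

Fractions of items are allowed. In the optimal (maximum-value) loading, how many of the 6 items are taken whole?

4

Ratios (sorted): A 21.75, B 17.60, C 12.64, E 6.94, F 4.03, D 0.65
take A (4 @ 87); take B (15 @ 264); take C (14 @ 177); take E (18 @ 125); take 14/31 of F → 56.45. Capacity used 65/65.
4 item(s) taken whole; one partial (take 14/31 of F).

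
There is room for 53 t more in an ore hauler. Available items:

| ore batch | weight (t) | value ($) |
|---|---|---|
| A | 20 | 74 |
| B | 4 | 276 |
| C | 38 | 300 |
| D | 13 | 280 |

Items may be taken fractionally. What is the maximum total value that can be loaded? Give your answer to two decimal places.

840.21

Order: B (276/4=69.00) > D (280/13=21.54) > C (300/38=7.89) > A (74/20=3.70)
Fill: take B (4 @ 276) → take D (13 @ 280) → take 36/38 of C → 284.21; 53/53 used.
Total value = 840.21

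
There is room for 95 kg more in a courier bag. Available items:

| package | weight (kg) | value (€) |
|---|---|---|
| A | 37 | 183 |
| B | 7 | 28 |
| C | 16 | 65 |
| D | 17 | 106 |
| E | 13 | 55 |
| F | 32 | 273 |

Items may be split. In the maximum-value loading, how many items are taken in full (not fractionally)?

Order: F (273/32=8.53) > D (106/17=6.24) > A (183/37=4.95) > E (55/13=4.23) > C (65/16=4.06) > B (28/7=4.00)
Fill: take F (32 @ 273) → take D (17 @ 106) → take A (37 @ 183) → take 9/13 of E → 38.08; 95/95 used.
3 item(s) taken whole; one partial (take 9/13 of E).

3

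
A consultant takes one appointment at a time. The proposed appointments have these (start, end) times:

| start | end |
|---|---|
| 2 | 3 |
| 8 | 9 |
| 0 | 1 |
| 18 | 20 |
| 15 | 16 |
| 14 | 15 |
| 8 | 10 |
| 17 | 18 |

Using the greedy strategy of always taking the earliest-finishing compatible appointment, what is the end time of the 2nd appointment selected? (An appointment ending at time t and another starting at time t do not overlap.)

3

Sort by end time and greedily take each interval whose start is ≥ the last chosen end.
Sorted by end: (0,1)  (2,3)  (8,9)  (8,10)  (14,15)  (15,16)  (17,18)  (18,20)
take (0,1); take (2,3); take (8,9); take (14,15); take (15,16); take (17,18); take (18,20).
Selected: (0,1) (2,3) (8,9) (14,15) (15,16) (17,18) (18,20)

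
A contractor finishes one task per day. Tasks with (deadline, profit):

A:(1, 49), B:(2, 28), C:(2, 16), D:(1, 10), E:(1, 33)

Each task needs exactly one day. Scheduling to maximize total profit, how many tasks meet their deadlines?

2

Take jobs in profit order; each goes to the latest open slot no later than its deadline.
Profit order: A=49 E=33 B=28 C=16 D=10
Assign: A→slot 1, E skipped, B→slot 2, C skipped, D skipped.
Slots: [1:A] [2:B]
2 of 5 scheduled.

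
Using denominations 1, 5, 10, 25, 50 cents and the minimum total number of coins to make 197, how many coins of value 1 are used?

Use the largest denomination that fits, subtract, and repeat.
197 = 3×50 + 1×25 + 2×10 + 2×1
Count of 1: 2

2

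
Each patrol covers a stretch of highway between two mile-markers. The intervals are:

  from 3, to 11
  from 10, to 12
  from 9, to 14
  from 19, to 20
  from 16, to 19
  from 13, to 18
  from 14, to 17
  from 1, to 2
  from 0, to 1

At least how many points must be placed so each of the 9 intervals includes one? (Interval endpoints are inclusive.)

By right end: [0,1]  [1,2]  [3,11]  [10,12]  [9,14]  [14,17]  [13,18]  [16,19]  [19,20]
[0,1] uncovered → point at 1; [3,11] uncovered → point at 11; [14,17] uncovered → point at 17; [19,20] uncovered → point at 20.
Points: 1, 11, 17, 20 (4 total).

4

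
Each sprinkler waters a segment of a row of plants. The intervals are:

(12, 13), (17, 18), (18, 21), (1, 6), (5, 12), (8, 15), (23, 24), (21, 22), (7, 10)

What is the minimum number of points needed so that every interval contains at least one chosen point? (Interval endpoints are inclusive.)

By right end: [1,6]  [7,10]  [5,12]  [12,13]  [8,15]  [17,18]  [18,21]  [21,22]  [23,24]
[1,6] uncovered → point at 6; [7,10] uncovered → point at 10; [12,13] uncovered → point at 13; [17,18] uncovered → point at 18; [21,22] uncovered → point at 22; [23,24] uncovered → point at 24.
Points: 6, 10, 13, 18, 22, 24 (6 total).

6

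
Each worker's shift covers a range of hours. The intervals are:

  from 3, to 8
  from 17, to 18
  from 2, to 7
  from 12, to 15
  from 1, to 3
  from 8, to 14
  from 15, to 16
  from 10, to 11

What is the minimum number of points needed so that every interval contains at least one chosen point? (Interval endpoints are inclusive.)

Process intervals by earliest right end; each time one isn't hit yet, stab at its right endpoint.
By right end: [1,3]  [2,7]  [3,8]  [10,11]  [8,14]  [12,15]  [15,16]  [17,18]
[1,3] uncovered → point at 3; [10,11] uncovered → point at 11; [12,15] uncovered → point at 15; [17,18] uncovered → point at 18.
Points: 3, 11, 15, 18 (4 total).

4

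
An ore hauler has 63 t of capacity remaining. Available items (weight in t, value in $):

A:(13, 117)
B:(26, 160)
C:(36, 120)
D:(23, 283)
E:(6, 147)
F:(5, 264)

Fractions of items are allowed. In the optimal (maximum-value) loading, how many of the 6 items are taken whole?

Order: F (264/5=52.80) > E (147/6=24.50) > D (283/23=12.30) > A (117/13=9.00) > B (160/26=6.15) > C (120/36=3.33)
Fill: take F (5 @ 264) → take E (6 @ 147) → take D (23 @ 283) → take A (13 @ 117) → take 16/26 of B → 98.46; 63/63 used.
4 item(s) taken whole; one partial (take 16/26 of B).

4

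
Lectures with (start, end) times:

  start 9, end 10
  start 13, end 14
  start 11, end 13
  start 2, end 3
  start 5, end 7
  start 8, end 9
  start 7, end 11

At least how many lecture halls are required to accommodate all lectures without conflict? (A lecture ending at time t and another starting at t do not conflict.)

2

starts: [2, 5, 7, 8, 9, 11, 13]
ends:   [3, 7, 9, 10, 11, 13, 14]
s2→1 e3→0 s5→1 e7→0 s7→1 s8→2  — peak 2.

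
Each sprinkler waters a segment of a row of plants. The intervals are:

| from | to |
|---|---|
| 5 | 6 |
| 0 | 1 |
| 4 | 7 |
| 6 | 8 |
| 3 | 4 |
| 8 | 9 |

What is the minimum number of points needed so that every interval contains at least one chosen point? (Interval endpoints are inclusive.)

4

Sorted: [0,1] [3,4] [5,6] [4,7] [6,8] [8,9]
{[0,1]} hit by 1; {[3,4]} hit by 4; {[5,6],[4,7],[6,8]} hit by 6; {[8,9]} hit by 9.
Points: 1, 4, 6, 9 (4 total).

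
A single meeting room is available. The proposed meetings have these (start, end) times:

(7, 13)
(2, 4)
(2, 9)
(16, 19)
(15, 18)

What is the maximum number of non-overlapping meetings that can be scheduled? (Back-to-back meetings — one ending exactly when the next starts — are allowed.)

3

By end time: (2,4), (2,9), (7,13), (15,18), (16,19).
Pick (2,4); next start ≥ 4 → (7,13); next start ≥ 13 → (15,18).
Selected 3 meetings.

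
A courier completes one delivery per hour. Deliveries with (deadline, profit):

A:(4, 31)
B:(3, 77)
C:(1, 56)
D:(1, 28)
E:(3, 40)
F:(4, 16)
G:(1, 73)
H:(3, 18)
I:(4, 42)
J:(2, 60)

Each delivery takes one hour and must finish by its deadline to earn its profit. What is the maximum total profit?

By profit: B(d3,77), G(d1,73), J(d2,60), C(d1,56), I(d4,42), E(d3,40), A(d4,31), D(d1,28), H(d3,18), F(d4,16)
B→slot 3; G→slot 1; J→slot 2; C skipped; I→slot 4; E skipped; A skipped; D skipped; H skipped; F skipped.
Profit = 73 + 60 + 77 + 42 = 252

252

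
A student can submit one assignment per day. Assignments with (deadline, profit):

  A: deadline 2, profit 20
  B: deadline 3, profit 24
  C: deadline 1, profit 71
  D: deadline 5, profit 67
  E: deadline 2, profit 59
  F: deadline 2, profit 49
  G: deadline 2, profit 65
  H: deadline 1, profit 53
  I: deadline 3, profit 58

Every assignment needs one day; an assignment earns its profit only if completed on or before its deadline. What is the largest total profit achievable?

261

Take jobs in profit order; each goes to the latest open slot no later than its deadline.
By profit: C(d1,71), D(d5,67), G(d2,65), E(d2,59), I(d3,58), H(d1,53), F(d2,49), B(d3,24), A(d2,20)
C→slot 1; D→slot 5; G→slot 2; E skipped; I→slot 3; H skipped; F skipped; B skipped; A skipped.
Profit = 71 + 65 + 58 + 67 = 261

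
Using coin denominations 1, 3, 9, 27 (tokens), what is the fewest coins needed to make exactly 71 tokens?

7

Greedy: take as many of the largest coin as possible, then repeat with the remainder.
71 − 2×27→17 − 1×9→8 − 2×3→2 − 2×1→0
Total coins = 2 + 1 + 2 + 2 = 7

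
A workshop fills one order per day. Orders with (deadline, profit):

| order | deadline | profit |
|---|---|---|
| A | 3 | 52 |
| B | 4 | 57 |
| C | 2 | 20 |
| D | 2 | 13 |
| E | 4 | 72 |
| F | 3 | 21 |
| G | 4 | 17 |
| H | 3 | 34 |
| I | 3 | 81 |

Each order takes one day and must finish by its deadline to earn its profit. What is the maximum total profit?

262

Profit order: I=81 E=72 B=57 A=52 H=34 F=21 C=20 G=17 D=13
Assign: I→slot 3, E→slot 4, B→slot 2, A→slot 1, H skipped, F skipped, C skipped, G skipped, D skipped.
Slots: [1:A] [2:B] [3:I] [4:E]
Profit = 52 + 57 + 81 + 72 = 262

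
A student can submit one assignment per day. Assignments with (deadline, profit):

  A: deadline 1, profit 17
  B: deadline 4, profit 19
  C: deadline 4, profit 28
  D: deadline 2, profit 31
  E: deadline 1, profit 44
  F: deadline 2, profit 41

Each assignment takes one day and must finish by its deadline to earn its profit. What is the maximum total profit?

132

Take jobs in profit order; each goes to the latest open slot no later than its deadline.
Profit order: E=44 F=41 D=31 C=28 B=19 A=17
Assign: E→slot 1, F→slot 2, D skipped, C→slot 4, B→slot 3, A skipped.
Slots: [1:E] [2:F] [3:B] [4:C]
Profit = 44 + 41 + 19 + 28 = 132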